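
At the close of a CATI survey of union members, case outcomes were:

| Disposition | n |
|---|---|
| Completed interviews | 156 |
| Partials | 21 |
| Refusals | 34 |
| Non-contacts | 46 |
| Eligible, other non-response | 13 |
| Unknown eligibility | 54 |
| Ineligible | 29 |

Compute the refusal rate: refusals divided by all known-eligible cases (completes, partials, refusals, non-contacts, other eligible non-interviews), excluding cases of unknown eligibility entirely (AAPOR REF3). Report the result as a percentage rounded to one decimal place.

12.6%

Top = 34
Base = 156 + 21 + 34 + 46 + 13 = 270
REF3 = 34 / 270 = 0.1259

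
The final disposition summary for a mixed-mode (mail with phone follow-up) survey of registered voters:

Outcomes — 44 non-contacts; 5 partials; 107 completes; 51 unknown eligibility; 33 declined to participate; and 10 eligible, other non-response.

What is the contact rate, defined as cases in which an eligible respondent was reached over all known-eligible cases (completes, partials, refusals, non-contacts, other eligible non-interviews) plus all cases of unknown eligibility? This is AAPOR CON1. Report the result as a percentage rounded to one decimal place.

Num → 107 + 5 + 33 + 10 = 155
Base → 107 + 5 + 33 + 44 + 10 + 51 = 250
CON1 = 155 / 250 = 0.6200

62.0%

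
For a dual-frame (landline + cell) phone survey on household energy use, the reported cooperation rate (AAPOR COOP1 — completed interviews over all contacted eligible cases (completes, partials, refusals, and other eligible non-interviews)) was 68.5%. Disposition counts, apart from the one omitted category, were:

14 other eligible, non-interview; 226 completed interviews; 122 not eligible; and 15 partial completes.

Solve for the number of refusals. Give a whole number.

COOP1 = 226 / D = 0.685
D = 226 / 0.685 = 329.9
Remaining denominator categories sum to 255
refusals = 329.9 − 255 ≈ 75

75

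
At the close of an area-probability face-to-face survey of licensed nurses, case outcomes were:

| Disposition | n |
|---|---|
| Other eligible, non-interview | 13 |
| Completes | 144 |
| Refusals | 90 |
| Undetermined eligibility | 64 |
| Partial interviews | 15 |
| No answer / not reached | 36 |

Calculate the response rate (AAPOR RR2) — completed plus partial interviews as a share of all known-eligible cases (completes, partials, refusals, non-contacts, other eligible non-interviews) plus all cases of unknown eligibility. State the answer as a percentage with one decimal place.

43.9%

Num → 144 + 15 = 159
Base → 144 + 15 + 90 + 36 + 13 + 64 = 362
RR2 = 159 / 362 = 0.4392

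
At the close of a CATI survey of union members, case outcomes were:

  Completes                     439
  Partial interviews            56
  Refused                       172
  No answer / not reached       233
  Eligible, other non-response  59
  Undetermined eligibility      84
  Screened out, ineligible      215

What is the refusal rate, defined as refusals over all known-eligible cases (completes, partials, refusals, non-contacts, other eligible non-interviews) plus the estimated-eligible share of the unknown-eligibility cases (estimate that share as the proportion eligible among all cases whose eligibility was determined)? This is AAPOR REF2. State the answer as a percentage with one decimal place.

16.7%

Top = 172
Eligible (known) = 439 + 56 + 172 + 233 + 59 = 959
e = 959 / (959 + 215) = 959 / 1174 = 0.8169
e × U = 0.8169 × 84 = 68.62
Base = 959 + 68.62 = 1027.62
REF2 = 172 / 1027.62 = 0.1674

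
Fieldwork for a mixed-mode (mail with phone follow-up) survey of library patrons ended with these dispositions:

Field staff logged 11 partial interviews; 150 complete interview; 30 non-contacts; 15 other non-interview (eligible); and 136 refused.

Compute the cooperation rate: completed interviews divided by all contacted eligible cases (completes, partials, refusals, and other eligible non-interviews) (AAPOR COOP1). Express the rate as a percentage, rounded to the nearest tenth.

Numerator: 150
Denom: 150 + 11 + 136 + 15 = 312
COOP1 = 150 / 312 = 0.4808

48.1%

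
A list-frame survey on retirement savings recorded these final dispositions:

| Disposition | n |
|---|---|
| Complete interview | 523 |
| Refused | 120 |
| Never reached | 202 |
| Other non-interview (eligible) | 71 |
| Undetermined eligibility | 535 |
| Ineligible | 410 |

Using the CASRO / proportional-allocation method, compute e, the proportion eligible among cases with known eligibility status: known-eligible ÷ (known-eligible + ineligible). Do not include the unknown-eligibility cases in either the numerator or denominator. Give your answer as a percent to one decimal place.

69.1%

Determined eligible: 523 + 120 + 202 + 71 = 916
e = 916 / (916 + 410) = 916 / 1326 = 0.6908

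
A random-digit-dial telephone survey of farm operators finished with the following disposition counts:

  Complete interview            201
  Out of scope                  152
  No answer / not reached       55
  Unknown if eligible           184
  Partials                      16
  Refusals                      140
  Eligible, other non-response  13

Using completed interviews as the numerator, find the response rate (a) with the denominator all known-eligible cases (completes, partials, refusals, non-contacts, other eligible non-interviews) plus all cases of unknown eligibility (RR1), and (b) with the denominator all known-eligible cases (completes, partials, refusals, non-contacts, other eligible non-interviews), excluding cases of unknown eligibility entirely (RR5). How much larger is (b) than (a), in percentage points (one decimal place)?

Top = 201
Denominator = 201 + 16 + 140 + 55 + 13 + 184 = 609
RR1 = 201 / 609 = 0.3300
Denominator = 201 + 16 + 140 + 55 + 13 = 425
RR5 = 201 / 425 = 0.4729
Difference = 47.29 − 33.00 = 14.29 percentage points

14.3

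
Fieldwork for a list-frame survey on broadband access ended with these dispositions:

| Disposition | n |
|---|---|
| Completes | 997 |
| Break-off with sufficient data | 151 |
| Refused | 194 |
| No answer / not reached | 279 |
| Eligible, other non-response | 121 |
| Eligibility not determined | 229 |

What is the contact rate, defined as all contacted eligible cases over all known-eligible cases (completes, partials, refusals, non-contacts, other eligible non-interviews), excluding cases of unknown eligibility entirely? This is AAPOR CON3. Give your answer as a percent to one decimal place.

84.0%

Num = 997 + 151 + 194 + 121 = 1463
Denominator = 997 + 151 + 194 + 279 + 121 = 1742
CON3 = 1463 / 1742 = 0.8398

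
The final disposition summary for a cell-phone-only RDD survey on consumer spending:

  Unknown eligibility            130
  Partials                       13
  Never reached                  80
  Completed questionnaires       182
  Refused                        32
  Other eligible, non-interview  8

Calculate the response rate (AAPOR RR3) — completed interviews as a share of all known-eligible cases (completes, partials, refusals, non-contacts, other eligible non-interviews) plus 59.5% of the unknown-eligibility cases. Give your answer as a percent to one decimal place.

46.4%

Top → 182
Eligible (known) → 182 + 13 + 32 + 80 + 8 = 315
Estimated eligible among unknowns → 0.5950 × 130 = 77.35
Denominator → 315 + 77.35 = 392.35
RR3 = 182 / 392.35 = 0.4639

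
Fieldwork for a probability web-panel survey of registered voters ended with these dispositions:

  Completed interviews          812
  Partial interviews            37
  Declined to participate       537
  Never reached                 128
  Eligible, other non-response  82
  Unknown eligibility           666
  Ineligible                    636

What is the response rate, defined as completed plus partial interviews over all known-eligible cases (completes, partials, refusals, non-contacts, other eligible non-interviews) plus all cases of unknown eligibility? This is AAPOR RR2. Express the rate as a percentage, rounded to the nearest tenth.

Numerator → 812 + 37 = 849
Base → 812 + 37 + 537 + 128 + 82 + 666 = 2262
RR2 = 849 / 2262 = 0.3753

37.5%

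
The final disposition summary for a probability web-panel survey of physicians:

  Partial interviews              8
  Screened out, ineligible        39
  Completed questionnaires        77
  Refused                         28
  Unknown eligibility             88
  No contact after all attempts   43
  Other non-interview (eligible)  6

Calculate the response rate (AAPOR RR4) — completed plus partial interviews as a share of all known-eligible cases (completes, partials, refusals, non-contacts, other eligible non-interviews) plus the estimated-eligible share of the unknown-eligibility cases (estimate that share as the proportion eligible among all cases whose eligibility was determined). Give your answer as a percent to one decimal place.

36.5%

Num: 77 + 8 = 85
Known eligible: 77 + 8 + 28 + 43 + 6 = 162
e = 162 / (162 + 39) = 162 / 201 = 0.8060
Eligible share of unknowns: 0.8060 × 88 = 70.93
Denominator: 162 + 70.93 = 232.93
RR4 = 85 / 232.93 = 0.3649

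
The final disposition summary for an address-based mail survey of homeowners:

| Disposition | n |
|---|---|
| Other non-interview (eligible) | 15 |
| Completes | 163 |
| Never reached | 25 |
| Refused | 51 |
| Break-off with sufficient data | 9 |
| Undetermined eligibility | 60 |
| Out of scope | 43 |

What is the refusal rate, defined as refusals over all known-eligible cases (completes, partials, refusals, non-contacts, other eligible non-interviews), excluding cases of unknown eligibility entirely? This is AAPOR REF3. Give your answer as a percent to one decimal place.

Numerator → 51
Denominator → 163 + 9 + 51 + 25 + 15 = 263
REF3 = 51 / 263 = 0.1939

19.4%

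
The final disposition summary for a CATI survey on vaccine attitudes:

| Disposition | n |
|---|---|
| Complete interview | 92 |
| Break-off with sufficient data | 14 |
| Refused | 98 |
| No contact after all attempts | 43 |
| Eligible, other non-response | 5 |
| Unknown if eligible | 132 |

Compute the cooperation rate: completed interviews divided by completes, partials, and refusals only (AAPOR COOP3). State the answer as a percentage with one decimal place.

Top: 92
Denom: 92 + 14 + 98 = 204
COOP3 = 92 / 204 = 0.4510

45.1%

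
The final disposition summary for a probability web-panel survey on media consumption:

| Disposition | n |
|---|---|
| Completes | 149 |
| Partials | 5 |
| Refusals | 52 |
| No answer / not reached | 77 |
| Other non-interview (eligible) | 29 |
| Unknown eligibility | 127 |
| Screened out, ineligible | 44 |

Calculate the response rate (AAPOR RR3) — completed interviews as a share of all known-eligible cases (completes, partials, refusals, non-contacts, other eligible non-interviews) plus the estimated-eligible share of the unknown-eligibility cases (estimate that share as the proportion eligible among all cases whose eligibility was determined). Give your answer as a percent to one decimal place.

Top → 149
Eligible (known) → 149 + 5 + 52 + 77 + 29 = 312
e = 312 / (312 + 44) = 312 / 356 = 0.8764
Estimated eligible among unknowns → 0.8764 × 127 = 111.30
Denominator → 312 + 111.30 = 423.30
RR3 = 149 / 423.30 = 0.3520

35.2%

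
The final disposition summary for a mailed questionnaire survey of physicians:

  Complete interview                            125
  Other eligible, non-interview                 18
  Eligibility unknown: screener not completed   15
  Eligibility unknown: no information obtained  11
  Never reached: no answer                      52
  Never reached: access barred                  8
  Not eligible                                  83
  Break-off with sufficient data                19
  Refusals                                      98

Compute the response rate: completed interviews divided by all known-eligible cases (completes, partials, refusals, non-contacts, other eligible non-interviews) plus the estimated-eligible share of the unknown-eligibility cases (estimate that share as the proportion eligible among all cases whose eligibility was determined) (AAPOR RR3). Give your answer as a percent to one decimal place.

No answer / not reached = 52 + 8 = 60
Unknown if eligible = 15 + 11 = 26
Num = 125
Known eligible = 125 + 19 + 98 + 60 + 18 = 320
e = 320 / (320 + 83) = 320 / 403 = 0.7940
Estimated eligible among unknowns = 0.7940 × 26 = 20.64
Base = 320 + 20.64 = 340.64
RR3 = 125 / 340.64 = 0.3670

36.7%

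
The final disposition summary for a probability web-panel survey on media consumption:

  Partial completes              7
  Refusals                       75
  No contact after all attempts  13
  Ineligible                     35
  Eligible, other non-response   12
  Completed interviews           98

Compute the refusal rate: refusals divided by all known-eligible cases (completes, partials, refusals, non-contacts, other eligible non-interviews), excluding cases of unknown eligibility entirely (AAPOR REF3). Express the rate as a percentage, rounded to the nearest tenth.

36.6%

Numerator: 75
Denominator: 98 + 7 + 75 + 13 + 12 = 205
REF3 = 75 / 205 = 0.3659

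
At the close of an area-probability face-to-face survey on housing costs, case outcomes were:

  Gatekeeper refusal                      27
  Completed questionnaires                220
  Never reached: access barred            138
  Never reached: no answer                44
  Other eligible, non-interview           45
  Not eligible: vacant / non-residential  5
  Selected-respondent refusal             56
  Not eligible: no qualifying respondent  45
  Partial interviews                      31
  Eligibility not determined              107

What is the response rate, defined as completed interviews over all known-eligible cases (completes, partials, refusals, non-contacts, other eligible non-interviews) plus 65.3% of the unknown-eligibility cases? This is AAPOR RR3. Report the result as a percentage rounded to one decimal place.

Refusals = 27 + 56 = 83
Never reached = 44 + 138 = 182
Not eligible = 45 + 5 = 50
Top = 220
Determined eligible = 220 + 31 + 83 + 182 + 45 = 561
Estimated eligible among unknowns = 0.6530 × 107 = 69.87
Denominator = 561 + 69.87 = 630.87
RR3 = 220 / 630.87 = 0.3487

34.9%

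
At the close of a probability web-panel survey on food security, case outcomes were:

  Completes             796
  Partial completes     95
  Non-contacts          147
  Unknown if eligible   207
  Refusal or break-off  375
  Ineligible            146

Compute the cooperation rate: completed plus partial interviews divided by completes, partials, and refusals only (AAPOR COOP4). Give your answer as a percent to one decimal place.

Top → 796 + 95 = 891
Base → 796 + 95 + 375 = 1266
COOP4 = 891 / 1266 = 0.7038

70.4%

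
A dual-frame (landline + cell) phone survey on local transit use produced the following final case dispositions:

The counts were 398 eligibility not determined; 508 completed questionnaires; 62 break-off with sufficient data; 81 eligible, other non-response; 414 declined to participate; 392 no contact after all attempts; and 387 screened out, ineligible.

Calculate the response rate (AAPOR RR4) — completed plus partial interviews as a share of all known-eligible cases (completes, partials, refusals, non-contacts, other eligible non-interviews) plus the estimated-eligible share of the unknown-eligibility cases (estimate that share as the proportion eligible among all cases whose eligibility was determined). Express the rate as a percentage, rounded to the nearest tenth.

Numerator = 508 + 62 = 570
Determined eligible = 508 + 62 + 414 + 392 + 81 = 1457
e = 1457 / (1457 + 387) = 1457 / 1844 = 0.7901
Eligible share of unknowns = 0.7901 × 398 = 314.46
Base = 1457 + 314.46 = 1771.46
RR4 = 570 / 1771.46 = 0.3218

32.2%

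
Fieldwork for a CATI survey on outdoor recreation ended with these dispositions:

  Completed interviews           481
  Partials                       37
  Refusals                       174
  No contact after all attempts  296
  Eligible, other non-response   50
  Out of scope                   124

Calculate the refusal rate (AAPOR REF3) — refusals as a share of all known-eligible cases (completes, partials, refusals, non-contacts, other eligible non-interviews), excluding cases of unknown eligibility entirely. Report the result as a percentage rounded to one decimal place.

Top: 174
Denom: 481 + 37 + 174 + 296 + 50 = 1038
REF3 = 174 / 1038 = 0.1676

16.8%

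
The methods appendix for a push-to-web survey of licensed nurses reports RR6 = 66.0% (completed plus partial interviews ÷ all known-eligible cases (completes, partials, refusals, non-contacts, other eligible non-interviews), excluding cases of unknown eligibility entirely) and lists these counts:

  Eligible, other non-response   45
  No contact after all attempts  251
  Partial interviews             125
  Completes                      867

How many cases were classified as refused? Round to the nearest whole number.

215

Numerator = 867 + 125 = 992
RR6 = 992 / D = 0.660
D = 992 / 0.660 = 1503.0
Remaining denominator categories sum to 1288
refused = 1503.0 − 1288 ≈ 215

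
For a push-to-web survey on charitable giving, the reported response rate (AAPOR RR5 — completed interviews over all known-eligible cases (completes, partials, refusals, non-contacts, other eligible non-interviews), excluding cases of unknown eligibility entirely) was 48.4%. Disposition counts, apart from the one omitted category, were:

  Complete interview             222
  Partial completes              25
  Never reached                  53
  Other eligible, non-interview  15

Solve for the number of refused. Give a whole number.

144

RR5 = 222 / D = 0.484
D = 222 / 0.484 = 458.7
Other denominator terms total 315
refused = 458.7 − 315 ≈ 144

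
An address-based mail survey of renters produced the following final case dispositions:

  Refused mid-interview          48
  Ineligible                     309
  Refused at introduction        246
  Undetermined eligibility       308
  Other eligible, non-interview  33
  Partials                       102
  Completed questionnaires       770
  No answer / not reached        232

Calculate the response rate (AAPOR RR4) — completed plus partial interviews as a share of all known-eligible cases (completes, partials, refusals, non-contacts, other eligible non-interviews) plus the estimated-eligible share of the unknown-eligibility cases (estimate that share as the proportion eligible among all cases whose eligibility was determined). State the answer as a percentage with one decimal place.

51.8%

Refused = 246 + 48 = 294
Top → 770 + 102 = 872
Known eligible → 770 + 102 + 294 + 232 + 33 = 1431
e = 1431 / (1431 + 309) = 1431 / 1740 = 0.8224
Eligible share of unknowns → 0.8224 × 308 = 253.30
Denominator → 1431 + 253.30 = 1684.30
RR4 = 872 / 1684.30 = 0.5177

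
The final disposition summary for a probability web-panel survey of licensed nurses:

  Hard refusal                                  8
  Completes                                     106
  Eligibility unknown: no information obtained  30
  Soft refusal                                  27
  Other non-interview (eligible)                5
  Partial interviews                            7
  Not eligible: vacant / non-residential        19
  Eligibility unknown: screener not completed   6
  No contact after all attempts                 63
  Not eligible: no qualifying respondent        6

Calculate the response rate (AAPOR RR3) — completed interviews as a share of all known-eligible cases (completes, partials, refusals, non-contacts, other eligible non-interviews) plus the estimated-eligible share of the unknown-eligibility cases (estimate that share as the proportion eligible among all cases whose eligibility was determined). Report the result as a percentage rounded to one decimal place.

Refusals = 8 + 27 = 35
Eligibility not determined = 6 + 30 = 36
Not eligible = 6 + 19 = 25
Top: 106
Known eligible: 106 + 7 + 35 + 63 + 5 = 216
e = 216 / (216 + 25) = 216 / 241 = 0.8963
Eligible share of unknowns: 0.8963 × 36 = 32.27
Base: 216 + 32.27 = 248.27
RR3 = 106 / 248.27 = 0.4270

42.7%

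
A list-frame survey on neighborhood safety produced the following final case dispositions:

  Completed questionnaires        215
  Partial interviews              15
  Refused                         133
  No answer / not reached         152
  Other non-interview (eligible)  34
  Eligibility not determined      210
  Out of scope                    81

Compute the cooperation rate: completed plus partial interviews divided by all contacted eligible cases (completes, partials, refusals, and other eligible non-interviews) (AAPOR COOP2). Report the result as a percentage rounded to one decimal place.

Num → 215 + 15 = 230
Denominator → 215 + 15 + 133 + 34 = 397
COOP2 = 230 / 397 = 0.5793

57.9%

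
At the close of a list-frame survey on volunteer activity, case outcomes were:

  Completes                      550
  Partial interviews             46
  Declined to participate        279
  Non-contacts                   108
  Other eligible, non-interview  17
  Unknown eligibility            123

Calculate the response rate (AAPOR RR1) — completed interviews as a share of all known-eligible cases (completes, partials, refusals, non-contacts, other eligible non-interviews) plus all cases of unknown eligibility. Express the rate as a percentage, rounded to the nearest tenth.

Num = 550
Denom = 550 + 46 + 279 + 108 + 17 + 123 = 1123
RR1 = 550 / 1123 = 0.4898

49.0%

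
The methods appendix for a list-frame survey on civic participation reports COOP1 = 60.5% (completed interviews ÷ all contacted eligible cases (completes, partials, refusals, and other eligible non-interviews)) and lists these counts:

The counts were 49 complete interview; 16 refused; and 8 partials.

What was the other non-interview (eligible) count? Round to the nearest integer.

8

COOP1 = 49 / D = 0.605
D = 49 / 0.605 = 81.0
Other denominator terms total 73
other non-interview (eligible) = 81.0 − 73 ≈ 8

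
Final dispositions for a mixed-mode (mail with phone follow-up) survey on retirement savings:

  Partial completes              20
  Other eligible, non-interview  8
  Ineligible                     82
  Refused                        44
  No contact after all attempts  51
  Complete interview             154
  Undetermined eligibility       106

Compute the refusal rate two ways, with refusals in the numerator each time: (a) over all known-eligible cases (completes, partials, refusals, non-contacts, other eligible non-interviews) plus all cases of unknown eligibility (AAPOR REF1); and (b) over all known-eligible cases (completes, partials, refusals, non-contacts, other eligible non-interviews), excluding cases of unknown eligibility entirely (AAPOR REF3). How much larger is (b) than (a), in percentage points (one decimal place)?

Top: 44
Denominator: 154 + 20 + 44 + 51 + 8 + 106 = 383
REF1 = 44 / 383 = 0.1149
Denominator: 154 + 20 + 44 + 51 + 8 = 277
REF3 = 44 / 277 = 0.1588
Difference = 15.88 − 11.49 = 4.39 percentage points

4.4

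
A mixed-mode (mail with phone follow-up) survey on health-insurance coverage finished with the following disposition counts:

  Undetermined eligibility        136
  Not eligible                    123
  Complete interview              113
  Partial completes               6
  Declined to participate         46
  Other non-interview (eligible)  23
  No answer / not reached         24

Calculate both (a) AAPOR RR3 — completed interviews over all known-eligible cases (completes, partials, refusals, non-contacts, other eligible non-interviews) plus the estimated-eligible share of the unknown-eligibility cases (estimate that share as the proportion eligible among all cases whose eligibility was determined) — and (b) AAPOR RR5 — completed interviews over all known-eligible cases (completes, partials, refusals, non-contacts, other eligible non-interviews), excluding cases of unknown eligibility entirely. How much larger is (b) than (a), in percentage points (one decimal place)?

15.4

Numerator = 113
Known eligible = 113 + 6 + 46 + 24 + 23 = 212
e = 212 / (212 + 123) = 212 / 335 = 0.6328
e × U = 0.6328 × 136 = 86.06
Denom = 212 + 86.06 = 298.06
RR3 = 113 / 298.06 = 0.3791
Denom = 113 + 6 + 46 + 24 + 23 = 212
RR5 = 113 / 212 = 0.5330
Difference = 53.30 − 37.91 = 15.39 percentage points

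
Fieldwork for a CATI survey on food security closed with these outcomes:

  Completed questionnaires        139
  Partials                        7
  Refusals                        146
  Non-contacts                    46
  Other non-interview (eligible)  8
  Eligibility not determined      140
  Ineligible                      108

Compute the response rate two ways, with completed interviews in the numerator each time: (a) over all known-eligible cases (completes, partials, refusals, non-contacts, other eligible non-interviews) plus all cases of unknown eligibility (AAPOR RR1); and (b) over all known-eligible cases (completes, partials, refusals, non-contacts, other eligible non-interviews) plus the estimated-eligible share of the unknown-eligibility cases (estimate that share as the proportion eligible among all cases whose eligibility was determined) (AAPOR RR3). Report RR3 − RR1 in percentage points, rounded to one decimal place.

Top: 139
Denominator: 139 + 7 + 146 + 46 + 8 + 140 = 486
RR1 = 139 / 486 = 0.2860
Known eligible: 139 + 7 + 146 + 46 + 8 = 346
e = 346 / (346 + 108) = 346 / 454 = 0.7621
e × U: 0.7621 × 140 = 106.69
Denominator: 346 + 106.69 = 452.69
RR3 = 139 / 452.69 = 0.3071
Difference = 30.71 − 28.60 = 2.11 percentage points

2.1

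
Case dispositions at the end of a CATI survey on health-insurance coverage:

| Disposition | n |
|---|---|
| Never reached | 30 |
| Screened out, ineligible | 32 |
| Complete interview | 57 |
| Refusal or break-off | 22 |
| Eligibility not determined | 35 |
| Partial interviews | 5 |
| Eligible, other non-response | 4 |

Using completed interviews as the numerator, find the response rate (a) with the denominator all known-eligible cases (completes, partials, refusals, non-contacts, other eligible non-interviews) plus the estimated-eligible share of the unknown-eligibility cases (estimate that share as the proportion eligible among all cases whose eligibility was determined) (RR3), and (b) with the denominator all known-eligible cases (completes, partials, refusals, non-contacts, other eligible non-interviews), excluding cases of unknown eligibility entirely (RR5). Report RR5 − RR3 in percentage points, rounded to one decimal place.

9.1

Num → 57
Determined eligible → 57 + 5 + 22 + 30 + 4 = 118
e = 118 / (118 + 32) = 118 / 150 = 0.7867
Estimated eligible among unknowns → 0.7867 × 35 = 27.53
Denom → 118 + 27.53 = 145.53
RR3 = 57 / 145.53 = 0.3917
Denom → 57 + 5 + 22 + 30 + 4 = 118
RR5 = 57 / 118 = 0.4831
Difference = 48.31 − 39.17 = 9.14 percentage points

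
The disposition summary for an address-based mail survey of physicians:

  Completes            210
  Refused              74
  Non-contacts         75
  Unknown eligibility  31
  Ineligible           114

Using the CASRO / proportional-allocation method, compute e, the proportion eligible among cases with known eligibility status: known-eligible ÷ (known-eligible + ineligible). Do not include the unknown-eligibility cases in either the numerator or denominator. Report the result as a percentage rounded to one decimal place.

Known eligible: 210 + 74 + 75 = 359
e = 359 / (359 + 114) = 359 / 473 = 0.7590

75.9%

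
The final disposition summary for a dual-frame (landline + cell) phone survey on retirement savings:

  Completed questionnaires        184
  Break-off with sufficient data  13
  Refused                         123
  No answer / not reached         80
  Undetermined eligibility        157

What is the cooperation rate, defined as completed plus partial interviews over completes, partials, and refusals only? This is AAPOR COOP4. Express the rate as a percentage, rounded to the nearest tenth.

Numerator: 184 + 13 = 197
Denom: 184 + 13 + 123 = 320
COOP4 = 197 / 320 = 0.6156

61.6%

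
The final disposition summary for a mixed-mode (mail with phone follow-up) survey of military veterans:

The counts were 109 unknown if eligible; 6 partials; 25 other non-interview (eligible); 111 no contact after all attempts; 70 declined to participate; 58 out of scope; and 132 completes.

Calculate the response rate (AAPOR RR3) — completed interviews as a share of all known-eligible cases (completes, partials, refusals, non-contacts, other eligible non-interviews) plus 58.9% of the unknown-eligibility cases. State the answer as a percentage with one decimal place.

32.3%

Num: 132
Eligible (known): 132 + 6 + 70 + 111 + 25 = 344
e × U: 0.5890 × 109 = 64.20
Base: 344 + 64.20 = 408.20
RR3 = 132 / 408.20 = 0.3234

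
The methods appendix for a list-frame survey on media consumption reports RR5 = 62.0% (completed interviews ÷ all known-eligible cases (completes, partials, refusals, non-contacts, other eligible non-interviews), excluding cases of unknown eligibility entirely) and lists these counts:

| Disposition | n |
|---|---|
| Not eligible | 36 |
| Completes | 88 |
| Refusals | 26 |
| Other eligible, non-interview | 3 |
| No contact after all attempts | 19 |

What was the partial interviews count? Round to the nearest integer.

RR5 = 88 / D = 0.620
D = 88 / 0.620 = 141.9
Rest of base = 136
partial interviews = 141.9 − 136 ≈ 6

6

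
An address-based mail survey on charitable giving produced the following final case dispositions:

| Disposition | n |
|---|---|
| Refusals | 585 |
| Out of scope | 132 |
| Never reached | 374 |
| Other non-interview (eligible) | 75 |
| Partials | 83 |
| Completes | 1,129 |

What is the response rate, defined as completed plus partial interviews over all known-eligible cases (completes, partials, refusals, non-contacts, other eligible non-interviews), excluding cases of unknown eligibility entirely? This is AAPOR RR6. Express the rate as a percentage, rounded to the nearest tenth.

54.0%

Num = 1129 + 83 = 1212
Denom = 1129 + 83 + 585 + 374 + 75 = 2246
RR6 = 1212 / 2246 = 0.5396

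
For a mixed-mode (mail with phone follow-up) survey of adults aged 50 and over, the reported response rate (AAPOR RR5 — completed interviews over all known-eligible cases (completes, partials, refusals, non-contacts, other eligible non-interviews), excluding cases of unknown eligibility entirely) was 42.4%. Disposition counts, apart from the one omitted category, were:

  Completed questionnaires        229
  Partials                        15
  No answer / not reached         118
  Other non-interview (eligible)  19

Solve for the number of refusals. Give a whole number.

159

RR5 = 229 / D = 0.424
D = 229 / 0.424 = 540.1
Remaining denominator categories sum to 381
refusals = 540.1 − 381 ≈ 159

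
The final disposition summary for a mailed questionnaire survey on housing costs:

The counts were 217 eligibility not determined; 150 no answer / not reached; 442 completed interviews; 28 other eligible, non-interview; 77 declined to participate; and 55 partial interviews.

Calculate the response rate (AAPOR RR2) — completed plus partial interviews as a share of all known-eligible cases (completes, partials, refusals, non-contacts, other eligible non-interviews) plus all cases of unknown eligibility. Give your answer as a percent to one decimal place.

Num = 442 + 55 = 497
Base = 442 + 55 + 77 + 150 + 28 + 217 = 969
RR2 = 497 / 969 = 0.5129

51.3%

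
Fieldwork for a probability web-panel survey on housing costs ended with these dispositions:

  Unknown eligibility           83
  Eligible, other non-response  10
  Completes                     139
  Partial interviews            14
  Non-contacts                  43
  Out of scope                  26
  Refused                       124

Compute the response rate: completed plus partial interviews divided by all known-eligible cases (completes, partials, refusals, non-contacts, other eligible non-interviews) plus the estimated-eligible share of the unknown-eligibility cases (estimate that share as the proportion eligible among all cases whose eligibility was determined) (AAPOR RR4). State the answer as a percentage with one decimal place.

37.6%

Top → 139 + 14 = 153
Eligible (known) → 139 + 14 + 124 + 43 + 10 = 330
e = 330 / (330 + 26) = 330 / 356 = 0.9270
Eligible share of unknowns → 0.9270 × 83 = 76.94
Denom → 330 + 76.94 = 406.94
RR4 = 153 / 406.94 = 0.3760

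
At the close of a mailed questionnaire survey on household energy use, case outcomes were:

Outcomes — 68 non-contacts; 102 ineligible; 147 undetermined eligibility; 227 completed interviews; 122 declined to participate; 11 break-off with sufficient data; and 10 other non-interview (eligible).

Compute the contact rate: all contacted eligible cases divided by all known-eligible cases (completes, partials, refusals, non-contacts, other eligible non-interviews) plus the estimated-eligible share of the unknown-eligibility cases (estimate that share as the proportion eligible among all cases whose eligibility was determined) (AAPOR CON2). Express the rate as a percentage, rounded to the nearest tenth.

Num: 227 + 11 + 122 + 10 = 370
Eligible (known): 227 + 11 + 122 + 68 + 10 = 438
e = 438 / (438 + 102) = 438 / 540 = 0.8111
Estimated eligible among unknowns: 0.8111 × 147 = 119.23
Denom: 438 + 119.23 = 557.23
CON2 = 370 / 557.23 = 0.6640

66.4%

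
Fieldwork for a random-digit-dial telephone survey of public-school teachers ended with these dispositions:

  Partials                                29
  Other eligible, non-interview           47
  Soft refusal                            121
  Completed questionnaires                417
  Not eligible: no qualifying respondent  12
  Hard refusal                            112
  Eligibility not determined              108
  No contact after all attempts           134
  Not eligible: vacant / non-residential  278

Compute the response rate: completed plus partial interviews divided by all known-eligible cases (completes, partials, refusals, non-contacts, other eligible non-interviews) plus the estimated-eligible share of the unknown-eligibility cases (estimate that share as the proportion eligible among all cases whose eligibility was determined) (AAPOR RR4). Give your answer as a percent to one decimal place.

Refusals = 112 + 121 = 233
Not eligible = 12 + 278 = 290
Top = 417 + 29 = 446
Determined eligible = 417 + 29 + 233 + 134 + 47 = 860
e = 860 / (860 + 290) = 860 / 1150 = 0.7478
Eligible share of unknowns = 0.7478 × 108 = 80.76
Base = 860 + 80.76 = 940.76
RR4 = 446 / 940.76 = 0.4741

47.4%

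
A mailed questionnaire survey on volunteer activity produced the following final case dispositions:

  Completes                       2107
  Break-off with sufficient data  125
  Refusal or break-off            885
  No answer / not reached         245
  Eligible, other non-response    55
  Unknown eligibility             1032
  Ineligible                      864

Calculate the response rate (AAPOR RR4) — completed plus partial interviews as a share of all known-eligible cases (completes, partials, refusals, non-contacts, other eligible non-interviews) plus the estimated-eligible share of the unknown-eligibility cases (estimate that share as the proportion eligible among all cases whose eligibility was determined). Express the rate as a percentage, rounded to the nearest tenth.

52.6%

Top = 2107 + 125 = 2232
Determined eligible = 2107 + 125 + 885 + 245 + 55 = 3417
e = 3417 / (3417 + 864) = 3417 / 4281 = 0.7982
e × U = 0.7982 × 1032 = 823.74
Base = 3417 + 823.74 = 4240.74
RR4 = 2232 / 4240.74 = 0.5263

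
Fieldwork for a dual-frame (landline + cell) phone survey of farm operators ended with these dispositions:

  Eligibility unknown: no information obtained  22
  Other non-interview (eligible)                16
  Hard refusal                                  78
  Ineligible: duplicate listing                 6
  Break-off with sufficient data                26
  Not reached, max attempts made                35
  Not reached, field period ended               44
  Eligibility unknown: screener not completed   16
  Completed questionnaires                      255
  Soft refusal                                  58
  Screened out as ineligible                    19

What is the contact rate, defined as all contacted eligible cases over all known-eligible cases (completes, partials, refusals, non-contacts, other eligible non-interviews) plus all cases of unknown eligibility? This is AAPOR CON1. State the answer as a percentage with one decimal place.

78.7%

Refused = 78 + 58 = 136
No contact after all attempts = 44 + 35 = 79
Undetermined eligibility = 16 + 22 = 38
Ineligible = 19 + 6 = 25
Num: 255 + 26 + 136 + 16 = 433
Base: 255 + 26 + 136 + 79 + 16 + 38 = 550
CON1 = 433 / 550 = 0.7873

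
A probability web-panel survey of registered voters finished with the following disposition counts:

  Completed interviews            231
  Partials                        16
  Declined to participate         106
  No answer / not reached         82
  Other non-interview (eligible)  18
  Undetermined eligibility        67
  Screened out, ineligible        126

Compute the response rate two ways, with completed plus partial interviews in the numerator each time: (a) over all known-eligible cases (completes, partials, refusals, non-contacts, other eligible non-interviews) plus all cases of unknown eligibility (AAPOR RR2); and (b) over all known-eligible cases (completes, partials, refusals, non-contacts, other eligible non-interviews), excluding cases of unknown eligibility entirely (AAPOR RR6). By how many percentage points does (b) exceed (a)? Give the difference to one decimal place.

Num → 231 + 16 = 247
Denominator → 231 + 16 + 106 + 82 + 18 + 67 = 520
RR2 = 247 / 520 = 0.4750
Denominator → 231 + 16 + 106 + 82 + 18 = 453
RR6 = 247 / 453 = 0.5453
Difference = 54.53 − 47.50 = 7.03 percentage points

7.0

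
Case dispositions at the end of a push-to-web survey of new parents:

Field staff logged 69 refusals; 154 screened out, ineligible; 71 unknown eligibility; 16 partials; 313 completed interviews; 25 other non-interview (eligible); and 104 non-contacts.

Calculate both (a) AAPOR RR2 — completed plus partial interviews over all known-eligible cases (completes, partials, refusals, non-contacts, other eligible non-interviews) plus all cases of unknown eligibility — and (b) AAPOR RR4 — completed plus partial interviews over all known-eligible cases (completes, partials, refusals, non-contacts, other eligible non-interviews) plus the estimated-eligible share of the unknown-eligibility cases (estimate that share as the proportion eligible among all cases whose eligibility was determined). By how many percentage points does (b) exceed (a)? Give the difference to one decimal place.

1.5

Num: 313 + 16 = 329
Denom: 313 + 16 + 69 + 104 + 25 + 71 = 598
RR2 = 329 / 598 = 0.5502
Known eligible: 313 + 16 + 69 + 104 + 25 = 527
e = 527 / (527 + 154) = 527 / 681 = 0.7739
Estimated eligible among unknowns: 0.7739 × 71 = 54.95
Denom: 527 + 54.95 = 581.95
RR4 = 329 / 581.95 = 0.5653
Difference = 56.53 − 55.02 = 1.51 percentage points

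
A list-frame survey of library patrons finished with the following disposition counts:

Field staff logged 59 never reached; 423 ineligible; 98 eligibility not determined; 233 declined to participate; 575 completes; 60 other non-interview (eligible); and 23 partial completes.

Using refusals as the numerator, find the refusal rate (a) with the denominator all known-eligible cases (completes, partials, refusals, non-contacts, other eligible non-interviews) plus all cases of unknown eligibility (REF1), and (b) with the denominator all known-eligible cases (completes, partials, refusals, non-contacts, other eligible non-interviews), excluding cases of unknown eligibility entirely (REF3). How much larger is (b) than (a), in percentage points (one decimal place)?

Num: 233
Denom: 575 + 23 + 233 + 59 + 60 + 98 = 1048
REF1 = 233 / 1048 = 0.2223
Denom: 575 + 23 + 233 + 59 + 60 = 950
REF3 = 233 / 950 = 0.2453
Difference = 24.53 − 22.23 = 2.30 percentage points

2.3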